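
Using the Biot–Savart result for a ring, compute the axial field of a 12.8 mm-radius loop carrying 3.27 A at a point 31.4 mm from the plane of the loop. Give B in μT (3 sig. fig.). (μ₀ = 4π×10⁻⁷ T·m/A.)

On the axis of a circular loop, B = μ₀IR² / [2(R²+z²)^(3/2)].
R² + z² = (0.0128)² + (0.0314)² = 0.00115 m², and (R²+z²)^(3/2) = 3.90×10⁻⁵ m³.
B = (4π×10⁻⁷ × 3.27 × 0.0001638) / (2 × 3.90×10⁻⁵) = 8.63×10⁻⁶ T.

B ≈ 8.63 μT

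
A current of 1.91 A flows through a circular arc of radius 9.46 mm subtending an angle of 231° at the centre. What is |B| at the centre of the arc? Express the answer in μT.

B ≈ 81.4 μT

The Biot–Savart field of a circular arc at its centre is B = μ₀Iφ/(4πR), with φ = 4.032 rad.
B = (4π×10⁻⁷ × 1.91 × 4.032) / (4π × 0.00946) = 8.14×10⁻⁵ T.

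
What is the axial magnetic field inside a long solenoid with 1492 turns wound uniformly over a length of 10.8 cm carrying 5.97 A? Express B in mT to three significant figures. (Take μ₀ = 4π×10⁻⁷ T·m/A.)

Inside a long solenoid, B = μ₀nI with n = 1.381×10⁴ turns/m.
B = 4π×10⁻⁷ × 1.381×10⁴ × 5.97 = 0.104 T.

B ≈ 104 mT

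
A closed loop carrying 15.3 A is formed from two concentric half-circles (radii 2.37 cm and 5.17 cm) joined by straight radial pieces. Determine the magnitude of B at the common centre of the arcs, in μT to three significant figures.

B ≈ 110 μT

The radial connectors point toward the centre, so dl × r̂ = 0 and they contribute nothing.
Each semicircle gives μ₀I/(4R): inner arc 2.03×10⁻⁴ T, outer arc 9.30×10⁻⁵ T.
The two arcs carry current in opposite angular senses, so their fields oppose: B = |2.03×10⁻⁴ − 9.30×10⁻⁵| = 1.10×10⁻⁴ T.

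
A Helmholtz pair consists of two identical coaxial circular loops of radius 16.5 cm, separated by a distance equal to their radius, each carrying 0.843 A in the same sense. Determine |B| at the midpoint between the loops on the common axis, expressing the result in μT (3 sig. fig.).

B ≈ 4.59 μT

Each loop contributes B = μ₀IR²/[2(R²+z²)^(3/2)] on the axis, with z measured from that loop.
Loop 1 (z = 0.0825 m): B₁ = 2.30×10⁻⁶ T. Loop 2 (z = 0.0825 m): B₂ = 2.30×10⁻⁶ T.
The fields add: B = B₁ + B₂ = 4.59×10⁻⁶ T.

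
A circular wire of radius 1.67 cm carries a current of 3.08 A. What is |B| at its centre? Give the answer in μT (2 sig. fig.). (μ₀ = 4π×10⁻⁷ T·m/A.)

B ≈ 120 μT

At the centre of a circular loop the Biot–Savart law gives B = μ₀I/(2R).
B = (4π×10⁻⁷ × 3.08) / (2 × 0.0167) = 1.16×10⁻⁴ T.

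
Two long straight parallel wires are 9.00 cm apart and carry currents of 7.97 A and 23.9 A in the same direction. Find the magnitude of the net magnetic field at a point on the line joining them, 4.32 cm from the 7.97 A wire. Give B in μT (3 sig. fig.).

Each long wire gives B = μ₀I/(2πd). Distances are d₁ = 0.0432 m and d₂ = 0.0468 m.
B₁ = 3.69×10⁻⁵ T, B₂ = 1.02×10⁻⁴ T.
Between parallel currents the two contributions point in opposite directions, so they subtract. B = |B₁ − B₂| = |3.69×10⁻⁵ − 1.02×10⁻⁴| = 6.52×10⁻⁵ T.

B ≈ 65.2 μT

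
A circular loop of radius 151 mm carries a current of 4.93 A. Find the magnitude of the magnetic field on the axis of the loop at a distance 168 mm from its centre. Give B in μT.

B ≈ 6.13 μT

On the axis of a circular loop, B = μ₀IR² / [2(R²+z²)^(3/2)].
R² + z² = (0.151)² + (0.168)² = 0.05103 m², and (R²+z²)^(3/2) = 1.15×10⁻² m³.
B = (4π×10⁻⁷ × 4.93 × 0.0228) / (2 × 1.15×10⁻²) = 6.13×10⁻⁶ T.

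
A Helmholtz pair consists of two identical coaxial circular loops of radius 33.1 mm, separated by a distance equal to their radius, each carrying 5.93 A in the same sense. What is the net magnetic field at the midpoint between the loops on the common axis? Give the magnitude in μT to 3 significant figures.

B ≈ 161 μT

Each loop contributes B = μ₀IR²/[2(R²+z²)^(3/2)] on the axis, with z measured from that loop.
Loop 1 (z = 0.01655 m): B₁ = 8.05×10⁻⁵ T. Loop 2 (z = 0.01655 m): B₂ = 8.05×10⁻⁵ T.
The fields add: B = B₁ + B₂ = 1.61×10⁻⁴ T.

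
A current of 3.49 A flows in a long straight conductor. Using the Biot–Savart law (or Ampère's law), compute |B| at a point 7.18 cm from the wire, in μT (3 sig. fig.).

For an infinitely long straight wire, B = μ₀I/(2πd).
B = (4π×10⁻⁷ × 3.49) / (2π × 0.0718) = 9.72×10⁻⁶ T.

B ≈ 9.72 μT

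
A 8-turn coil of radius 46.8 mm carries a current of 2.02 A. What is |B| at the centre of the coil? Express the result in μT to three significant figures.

B ≈ 217 μT

For an N-turn flat coil, B = Nμ₀I/(2R) with R = 0.0468 m.
B = 8 × 2.71×10⁻⁵ T = 2.17×10⁻⁴ T.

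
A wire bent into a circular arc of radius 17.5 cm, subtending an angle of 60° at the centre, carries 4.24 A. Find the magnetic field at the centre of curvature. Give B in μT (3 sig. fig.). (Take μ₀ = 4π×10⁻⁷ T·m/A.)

The Biot–Savart field of a circular arc at its centre is B = μ₀Iφ/(4πR), with φ = 1.047 rad.
B = (4π×10⁻⁷ × 4.24 × 1.047) / (4π × 0.175) = 2.54×10⁻⁶ T.

B ≈ 2.54 μT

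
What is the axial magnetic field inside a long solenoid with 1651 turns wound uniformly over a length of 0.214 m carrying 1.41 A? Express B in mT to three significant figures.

B ≈ 13.7 mT

Inside a long solenoid, B = μ₀nI with n = 7715 turns/m.
B = 4π×10⁻⁷ × 7715 × 1.41 = 1.37×10⁻² T.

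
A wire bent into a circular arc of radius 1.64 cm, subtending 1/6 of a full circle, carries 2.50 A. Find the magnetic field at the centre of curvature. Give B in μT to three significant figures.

The Biot–Savart field of a circular arc at its centre is B = μ₀Iφ/(4πR), with φ = 1.047 rad.
B = (4π×10⁻⁷ × 2.50 × 1.047) / (4π × 0.0164) = 1.60×10⁻⁵ T.

B ≈ 16.0 μT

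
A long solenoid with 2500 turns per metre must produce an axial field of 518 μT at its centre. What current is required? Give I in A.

I ≈ 0.165 A

Inside a long solenoid B = μ₀nI with n = 2500 m⁻¹, so I = B/(μ₀n).
I = 5.18×10⁻⁴ / (4π×10⁻⁷ × 2500) = 0.165 A.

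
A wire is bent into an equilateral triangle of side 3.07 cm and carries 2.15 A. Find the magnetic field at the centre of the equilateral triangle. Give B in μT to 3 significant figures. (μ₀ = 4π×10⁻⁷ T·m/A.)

B ≈ 126 μT

Each side is a finite straight segment at perpendicular distance d = a/(2 tan(π/3)) = 0.008862 m from the centre, with end-angles ±π/3.
One side contributes B₁ = (μ₀I/4πd)·2 sin(π/3) = 4.20×10⁻⁵ T.
All 3 sides add in the same direction: B = 3 × 4.20×10⁻⁵ = 1.26×10⁻⁴ T.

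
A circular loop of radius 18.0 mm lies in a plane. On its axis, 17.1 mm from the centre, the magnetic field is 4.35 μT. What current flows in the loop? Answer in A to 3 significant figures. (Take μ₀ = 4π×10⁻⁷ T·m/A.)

On the axis of a loop, B = μ₀IR²/[2(R²+z²)^(3/2)], so I = 2B(R²+z²)^(3/2)/(μ₀R²).
R² + z² = 0.000324 + 0.0002924 = 0.0006164 m²; raised to 3/2 gives 1.53×10⁻⁵ m³.
I = 2 × 4.35×10⁻⁶ × 1.53×10⁻⁵ / (1.26×10⁻⁶ × 0.000324) = 0.327 A.

I ≈ 0.327 A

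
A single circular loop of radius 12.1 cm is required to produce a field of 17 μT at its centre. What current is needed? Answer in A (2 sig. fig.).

I ≈ 3.3 A

At the centre of a circular loop B = μ₀I/(2R), so I = 2RB/μ₀.
With R = 0.121 m, I = 2 × 0.121 × 1.70×10⁻⁵ / (4π×10⁻⁷) = 3.27 A.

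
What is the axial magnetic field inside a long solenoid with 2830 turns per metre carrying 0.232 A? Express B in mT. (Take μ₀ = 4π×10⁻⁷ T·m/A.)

B ≈ 0.825 mT

Inside a long solenoid, B = μ₀nI with n = 2830 turns/m.
B = 4π×10⁻⁷ × 2830 × 0.232 = 8.25×10⁻⁴ T.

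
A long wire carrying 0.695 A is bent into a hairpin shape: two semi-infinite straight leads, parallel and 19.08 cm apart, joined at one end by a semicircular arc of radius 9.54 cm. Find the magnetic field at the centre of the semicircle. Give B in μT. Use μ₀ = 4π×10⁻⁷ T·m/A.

B ≈ 3.75 μT

The semicircular arc contributes B_arc = μ₀I·π/(4πR) = μ₀I/(4R) = 2.29×10⁻⁶ T.
Each semi-infinite lead is at perpendicular distance R = 0.0954 m from the centre, with the perpendicular foot at its near end, so it contributes μ₀I/(4πR); both point the same way, together 1.46×10⁻⁶ T.
Arc and leads all point the same direction: B = 2.29×10⁻⁶ + 1.46×10⁻⁶ = 3.75×10⁻⁶ T.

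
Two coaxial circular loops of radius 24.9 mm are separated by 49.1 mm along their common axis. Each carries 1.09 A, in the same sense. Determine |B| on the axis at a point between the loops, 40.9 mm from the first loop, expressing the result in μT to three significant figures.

B ≈ 27.4 μT

Each loop contributes B = μ₀IR²/[2(R²+z²)^(3/2)] on the axis, with z measured from that loop.
Loop 1 (z = 0.0409 m): B₁ = 3.87×10⁻⁶ T. Loop 2 (z = 0.0082 m): B₂ = 2.36×10⁻⁵ T.
The fields add: B = B₁ + B₂ = 2.74×10⁻⁵ T.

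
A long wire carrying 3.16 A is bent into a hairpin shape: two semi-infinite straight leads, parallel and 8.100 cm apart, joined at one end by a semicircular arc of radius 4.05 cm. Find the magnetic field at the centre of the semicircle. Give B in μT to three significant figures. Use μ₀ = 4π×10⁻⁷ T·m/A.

The semicircular arc contributes B_arc = μ₀I·π/(4πR) = μ₀I/(4R) = 2.45×10⁻⁵ T.
Each semi-infinite lead is at perpendicular distance R = 0.0405 m from the centre, with the perpendicular foot at its near end, so it contributes μ₀I/(4πR); both point the same way, together 1.56×10⁻⁵ T.
Arc and leads all point the same direction: B = 2.45×10⁻⁵ + 1.56×10⁻⁵ = 4.01×10⁻⁵ T.

B ≈ 40.1 μT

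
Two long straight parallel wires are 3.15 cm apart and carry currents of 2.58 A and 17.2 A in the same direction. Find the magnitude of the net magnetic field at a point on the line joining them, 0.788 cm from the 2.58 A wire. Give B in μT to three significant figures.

B ≈ 80.2 μT

Each long wire gives B = μ₀I/(2πd). Distances are d₁ = 0.00788 m and d₂ = 0.02362 m.
B₁ = 6.55×10⁻⁵ T, B₂ = 1.46×10⁻⁴ T.
Between parallel currents the two contributions point in opposite directions, so they subtract. B = |B₁ − B₂| = |6.55×10⁻⁵ − 1.46×10⁻⁴| = 8.02×10⁻⁵ T.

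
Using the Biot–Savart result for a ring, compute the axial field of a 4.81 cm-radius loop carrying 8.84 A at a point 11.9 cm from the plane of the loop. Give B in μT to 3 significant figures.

B ≈ 6.08 μT

On the axis of a circular loop, B = μ₀IR² / [2(R²+z²)^(3/2)].
R² + z² = (0.0481)² + (0.119)² = 0.01647 m², and (R²+z²)^(3/2) = 2.11×10⁻³ m³.
B = (4π×10⁻⁷ × 8.84 × 0.002314) / (2 × 2.11×10⁻³) = 6.08×10⁻⁶ T.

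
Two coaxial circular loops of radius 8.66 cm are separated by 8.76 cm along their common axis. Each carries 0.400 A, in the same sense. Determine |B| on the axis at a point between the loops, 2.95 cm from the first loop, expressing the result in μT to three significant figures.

B ≈ 4.12 μT

Each loop contributes B = μ₀IR²/[2(R²+z²)^(3/2)] on the axis, with z measured from that loop.
Loop 1 (z = 0.0295 m): B₁ = 2.46×10⁻⁶ T. Loop 2 (z = 0.0581 m): B₂ = 1.66×10⁻⁶ T.
The fields add: B = B₁ + B₂ = 4.12×10⁻⁶ T.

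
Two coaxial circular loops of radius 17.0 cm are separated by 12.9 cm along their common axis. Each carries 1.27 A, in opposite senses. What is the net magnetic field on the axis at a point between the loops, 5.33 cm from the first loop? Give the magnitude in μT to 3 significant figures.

B ≈ 0.500 μT

Each loop contributes B = μ₀IR²/[2(R²+z²)^(3/2)] on the axis, with z measured from that loop.
Loop 1 (z = 0.0533 m): B₁ = 4.08×10⁻⁶ T. Loop 2 (z = 0.0757 m): B₂ = 3.58×10⁻⁶ T.
The fields oppose: B = |B₁ − B₂| = 5.00×10⁻⁷ T.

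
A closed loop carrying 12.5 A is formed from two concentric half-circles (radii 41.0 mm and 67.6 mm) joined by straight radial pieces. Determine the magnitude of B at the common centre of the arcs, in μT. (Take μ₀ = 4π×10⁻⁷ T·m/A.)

The radial connectors point toward the centre, so dl × r̂ = 0 and they contribute nothing.
Each semicircle gives μ₀I/(4R): inner arc 9.58×10⁻⁵ T, outer arc 5.81×10⁻⁵ T.
The two arcs carry current in opposite angular senses, so their fields oppose: B = |9.58×10⁻⁵ − 5.81×10⁻⁵| = 3.77×10⁻⁵ T.

B ≈ 37.7 μT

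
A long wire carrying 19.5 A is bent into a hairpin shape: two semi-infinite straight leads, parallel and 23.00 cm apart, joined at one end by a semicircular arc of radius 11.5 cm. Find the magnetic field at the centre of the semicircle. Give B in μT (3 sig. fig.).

The semicircular arc contributes B_arc = μ₀I·π/(4πR) = μ₀I/(4R) = 5.33×10⁻⁵ T.
Each semi-infinite lead is at perpendicular distance R = 0.115 m from the centre, with the perpendicular foot at its near end, so it contributes μ₀I/(4πR); both point the same way, together 3.39×10⁻⁵ T.
Arc and leads all point the same direction: B = 5.33×10⁻⁵ + 3.39×10⁻⁵ = 8.72×10⁻⁵ T.

B ≈ 87.2 μT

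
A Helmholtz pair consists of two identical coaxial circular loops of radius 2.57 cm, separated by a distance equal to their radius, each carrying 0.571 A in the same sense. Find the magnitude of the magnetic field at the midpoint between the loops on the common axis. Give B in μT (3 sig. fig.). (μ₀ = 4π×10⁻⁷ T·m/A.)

B ≈ 20.0 μT

Each loop contributes B = μ₀IR²/[2(R²+z²)^(3/2)] on the axis, with z measured from that loop.
Loop 1 (z = 0.01285 m): B₁ = 9.99×10⁻⁶ T. Loop 2 (z = 0.01285 m): B₂ = 9.99×10⁻⁶ T.
The fields add: B = B₁ + B₂ = 2.00×10⁻⁵ T.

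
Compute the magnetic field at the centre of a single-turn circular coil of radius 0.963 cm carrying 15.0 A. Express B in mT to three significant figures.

B ≈ 0.979 mT

At the centre of a circular loop the Biot–Savart law gives B = μ₀I/(2R).
B = (4π×10⁻⁷ × 15.0) / (2 × 0.00963) = 9.79×10⁻⁴ T.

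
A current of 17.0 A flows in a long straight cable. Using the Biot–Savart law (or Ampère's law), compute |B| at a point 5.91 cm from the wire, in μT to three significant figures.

B ≈ 57.5 μT

For an infinitely long straight wire, B = μ₀I/(2πd).
B = (4π×10⁻⁷ × 17.0) / (2π × 0.0591) = 5.75×10⁻⁵ T.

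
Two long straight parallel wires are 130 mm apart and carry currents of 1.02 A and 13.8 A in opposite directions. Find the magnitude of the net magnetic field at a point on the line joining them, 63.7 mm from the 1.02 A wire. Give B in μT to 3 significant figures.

B ≈ 44.8 μT

Each long wire gives B = μ₀I/(2πd). Distances are d₁ = 0.0637 m and d₂ = 0.0663 m.
B₁ = 3.20×10⁻⁶ T, B₂ = 4.16×10⁻⁵ T.
Between antiparallel currents both contributions point the same way, so they add. B = B₁ + B₂ = 3.20×10⁻⁶ + 4.16×10⁻⁵ = 4.48×10⁻⁵ T.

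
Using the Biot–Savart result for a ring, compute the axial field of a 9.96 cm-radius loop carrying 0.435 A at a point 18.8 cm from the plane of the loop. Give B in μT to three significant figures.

B ≈ 0.282 μT

On the axis of a circular loop, B = μ₀IR² / [2(R²+z²)^(3/2)].
R² + z² = (0.0996)² + (0.188)² = 0.04526 m², and (R²+z²)^(3/2) = 9.63×10⁻³ m³.
B = (4π×10⁻⁷ × 0.435 × 0.00992) / (2 × 9.63×10⁻³) = 2.82×10⁻⁷ T.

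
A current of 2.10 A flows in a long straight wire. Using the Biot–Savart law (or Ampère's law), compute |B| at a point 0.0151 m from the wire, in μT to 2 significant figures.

B ≈ 28 μT

For an infinitely long straight wire, B = μ₀I/(2πd).
B = (4π×10⁻⁷ × 2.10) / (2π × 0.0151) = 2.78×10⁻⁵ T.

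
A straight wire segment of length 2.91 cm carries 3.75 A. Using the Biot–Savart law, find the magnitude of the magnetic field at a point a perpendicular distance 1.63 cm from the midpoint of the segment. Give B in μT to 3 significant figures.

For a finite straight segment, B = (μ₀I/4πd)(sinθ₁ + sinθ₂), where θ₁, θ₂ are the angles from the perpendicular to each end.
The perpendicular from the point meets the wire at its midpoint, so each end is L/2 = 0.01455 m away along the wire.
sinθ₁ = 0.01455/√(0.01455²+0.0163²) = 0.6659; sinθ₂ = 0.01455/√(0.01455²+0.0163²) = 0.6659.
B = (4π×10⁻⁷ × 3.75) / (4π × 0.0163) × (0.6659 + 0.6659) = 3.06×10⁻⁵ T.

B ≈ 30.6 μT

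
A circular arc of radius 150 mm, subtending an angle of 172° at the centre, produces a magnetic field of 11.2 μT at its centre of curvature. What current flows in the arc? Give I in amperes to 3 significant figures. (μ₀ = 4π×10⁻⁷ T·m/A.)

For a circular arc, B = μ₀Iφ/(4πR) with φ in radians; here φ = 3.002 rad.
So I = 4πRB/(μ₀φ) = 4π × 0.15 × 1.12×10⁻⁵ / (4π×10⁻⁷ × 3.002) = 5.60 A.

I ≈ 5.60 A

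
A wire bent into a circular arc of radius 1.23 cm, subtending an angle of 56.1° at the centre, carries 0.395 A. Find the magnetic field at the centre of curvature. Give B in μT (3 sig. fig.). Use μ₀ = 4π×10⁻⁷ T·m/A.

The Biot–Savart field of a circular arc at its centre is B = μ₀Iφ/(4πR), with φ = 0.9791 rad.
B = (4π×10⁻⁷ × 0.395 × 0.9791) / (4π × 0.0123) = 3.14×10⁻⁶ T.

B ≈ 3.14 μT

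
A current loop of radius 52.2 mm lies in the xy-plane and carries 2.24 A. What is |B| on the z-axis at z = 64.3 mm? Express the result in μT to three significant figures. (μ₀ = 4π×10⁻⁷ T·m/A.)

On the axis of a circular loop, B = μ₀IR² / [2(R²+z²)^(3/2)].
R² + z² = (0.0522)² + (0.0643)² = 0.006859 m², and (R²+z²)^(3/2) = 5.68×10⁻⁴ m³.
B = (4π×10⁻⁷ × 2.24 × 0.002725) / (2 × 5.68×10⁻⁴) = 6.75×10⁻⁶ T.

B ≈ 6.75 μT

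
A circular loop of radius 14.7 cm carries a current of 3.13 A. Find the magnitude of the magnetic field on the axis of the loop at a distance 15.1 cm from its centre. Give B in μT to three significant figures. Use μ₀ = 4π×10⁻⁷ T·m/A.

B ≈ 4.54 μT

On the axis of a circular loop, B = μ₀IR² / [2(R²+z²)^(3/2)].
R² + z² = (0.147)² + (0.151)² = 0.04441 m², and (R²+z²)^(3/2) = 9.36×10⁻³ m³.
B = (4π×10⁻⁷ × 3.13 × 0.02161) / (2 × 9.36×10⁻³) = 4.54×10⁻⁶ T.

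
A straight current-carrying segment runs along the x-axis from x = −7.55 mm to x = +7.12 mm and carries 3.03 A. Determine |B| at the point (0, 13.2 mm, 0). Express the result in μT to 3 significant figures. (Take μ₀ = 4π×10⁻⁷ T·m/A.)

For a finite straight segment, B = (μ₀I/4πd)(sinθ₁ + sinθ₂), where θ₁, θ₂ are the angles from the perpendicular to each end.
The perpendicular distance is d = 0.0132 m; the end-offsets along the wire are a = 0.00755 m and b = 0.00712 m.
sinθ₁ = 0.00755/√(0.00755²+0.0132²) = 0.4965; sinθ₂ = 0.00712/√(0.00712²+0.0132²) = 0.4747.
B = (4π×10⁻⁷ × 3.03) / (4π × 0.0132) × (0.4965 + 0.4747) = 2.23×10⁻⁵ T.

B ≈ 22.3 μT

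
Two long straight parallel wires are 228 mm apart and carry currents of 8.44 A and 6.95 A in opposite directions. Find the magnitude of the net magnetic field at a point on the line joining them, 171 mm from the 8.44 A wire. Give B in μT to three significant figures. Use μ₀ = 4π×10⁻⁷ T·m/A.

Each long wire gives B = μ₀I/(2πd). Distances are d₁ = 0.171 m and d₂ = 0.057 m.
B₁ = 9.87×10⁻⁶ T, B₂ = 2.44×10⁻⁵ T.
Between antiparallel currents both contributions point the same way, so they add. B = B₁ + B₂ = 9.87×10⁻⁶ + 2.44×10⁻⁵ = 3.43×10⁻⁵ T.

B ≈ 34.3 μT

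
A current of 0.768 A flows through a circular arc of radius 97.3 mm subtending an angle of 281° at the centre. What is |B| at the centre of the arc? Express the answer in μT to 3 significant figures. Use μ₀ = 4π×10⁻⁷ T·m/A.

The Biot–Savart field of a circular arc at its centre is B = μ₀Iφ/(4πR), with φ = 4.904 rad.
B = (4π×10⁻⁷ × 0.768 × 4.904) / (4π × 0.0973) = 3.87×10⁻⁶ T.

B ≈ 3.87 μT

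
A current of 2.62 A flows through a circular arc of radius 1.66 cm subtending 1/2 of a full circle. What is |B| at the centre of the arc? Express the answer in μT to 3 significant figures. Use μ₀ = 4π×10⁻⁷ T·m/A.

The Biot–Savart field of a circular arc at its centre is B = μ₀Iφ/(4πR), with φ = 3.142 rad.
B = (4π×10⁻⁷ × 2.62 × 3.142) / (4π × 0.0166) = 4.96×10⁻⁵ T.

B ≈ 49.6 μT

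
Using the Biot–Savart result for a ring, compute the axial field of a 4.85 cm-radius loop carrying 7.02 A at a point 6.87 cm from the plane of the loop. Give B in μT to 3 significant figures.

B ≈ 17.4 μT

On the axis of a circular loop, B = μ₀IR² / [2(R²+z²)^(3/2)].
R² + z² = (0.0485)² + (0.0687)² = 0.007072 m², and (R²+z²)^(3/2) = 5.95×10⁻⁴ m³.
B = (4π×10⁻⁷ × 7.02 × 0.002352) / (2 × 5.95×10⁻⁴) = 1.74×10⁻⁵ T.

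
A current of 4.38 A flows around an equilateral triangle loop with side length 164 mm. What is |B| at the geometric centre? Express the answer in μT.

B ≈ 48.1 μT

Each side is a finite straight segment at perpendicular distance d = a/(2 tan(π/3)) = 0.04734 m from the centre, with end-angles ±π/3.
One side contributes B₁ = (μ₀I/4πd)·2 sin(π/3) = 1.60×10⁻⁵ T.
All 3 sides add in the same direction: B = 3 × 1.60×10⁻⁵ = 4.81×10⁻⁵ T.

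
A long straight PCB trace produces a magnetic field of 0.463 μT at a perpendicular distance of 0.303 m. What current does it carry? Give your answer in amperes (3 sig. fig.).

I ≈ 0.701 A

For a long straight wire B = μ₀I/(2πd), so I = 2πdB/μ₀.
I = 2π × 0.303 × 4.63×10⁻⁷ / (4π×10⁻⁷) = 0.701 A.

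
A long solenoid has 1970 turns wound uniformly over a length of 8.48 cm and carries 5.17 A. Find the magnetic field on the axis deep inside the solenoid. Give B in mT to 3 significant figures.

B ≈ 151 mT

Inside a long solenoid, B = μ₀nI with n = 2.323×10⁴ turns/m.
B = 4π×10⁻⁷ × 2.323×10⁴ × 5.17 = 0.151 T.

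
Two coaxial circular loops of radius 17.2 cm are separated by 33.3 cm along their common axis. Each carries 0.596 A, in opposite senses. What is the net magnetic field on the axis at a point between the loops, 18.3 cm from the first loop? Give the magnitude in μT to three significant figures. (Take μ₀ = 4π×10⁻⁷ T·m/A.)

B ≈ 0.233 μT

Each loop contributes B = μ₀IR²/[2(R²+z²)^(3/2)] on the axis, with z measured from that loop.
Loop 1 (z = 0.183 m): B₁ = 6.99×10⁻⁷ T. Loop 2 (z = 0.15 m): B₂ = 9.32×10⁻⁷ T.
The fields oppose: B = |B₁ − B₂| = 2.33×10⁻⁷ T.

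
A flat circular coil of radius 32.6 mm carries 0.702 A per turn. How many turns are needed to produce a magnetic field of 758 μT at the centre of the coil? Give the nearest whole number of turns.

For an N-turn coil, B = Nμ₀I/(2R). A single turn gives B₁ = 1.35×10⁻⁵ T with R = 0.0326 m.
N = B/B₁ = 7.58×10⁻⁴ / 1.35×10⁻⁵ = 56.02.

N = 56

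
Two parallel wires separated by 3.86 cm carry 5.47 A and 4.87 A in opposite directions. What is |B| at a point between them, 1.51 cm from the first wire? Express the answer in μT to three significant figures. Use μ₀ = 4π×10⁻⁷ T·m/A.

Each long wire gives B = μ₀I/(2πd). Distances are d₁ = 0.0151 m and d₂ = 0.0235 m.
B₁ = 7.25×10⁻⁵ T, B₂ = 4.14×10⁻⁵ T.
Between antiparallel currents both contributions point the same way, so they add. B = B₁ + B₂ = 7.25×10⁻⁵ + 4.14×10⁻⁵ = 1.14×10⁻⁴ T.

B ≈ 114 μT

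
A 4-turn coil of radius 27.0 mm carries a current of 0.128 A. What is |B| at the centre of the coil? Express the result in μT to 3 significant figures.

B ≈ 11.9 μT

For an N-turn flat coil, B = Nμ₀I/(2R) with R = 0.027 m.
B = 4 × 2.98×10⁻⁶ T = 1.19×10⁻⁵ T.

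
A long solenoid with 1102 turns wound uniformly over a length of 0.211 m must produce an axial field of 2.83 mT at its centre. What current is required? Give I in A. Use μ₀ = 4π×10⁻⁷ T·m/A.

I ≈ 0.431 A

Inside a long solenoid B = μ₀nI with n = 5223 m⁻¹, so I = B/(μ₀n).
I = 2.83×10⁻³ / (4π×10⁻⁷ × 5223) = 0.431 A.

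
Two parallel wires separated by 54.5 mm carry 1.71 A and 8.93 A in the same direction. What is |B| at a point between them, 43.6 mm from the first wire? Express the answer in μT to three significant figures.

B ≈ 156 μT

Each long wire gives B = μ₀I/(2πd). Distances are d₁ = 0.0436 m and d₂ = 0.0109 m.
B₁ = 7.84×10⁻⁶ T, B₂ = 1.64×10⁻⁴ T.
Between parallel currents the two contributions point in opposite directions, so they subtract. B = |B₁ − B₂| = |7.84×10⁻⁶ − 1.64×10⁻⁴| = 1.56×10⁻⁴ T.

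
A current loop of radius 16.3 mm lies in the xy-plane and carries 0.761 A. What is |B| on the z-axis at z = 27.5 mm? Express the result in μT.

On the axis of a circular loop, B = μ₀IR² / [2(R²+z²)^(3/2)].
R² + z² = (0.0163)² + (0.0275)² = 0.001022 m², and (R²+z²)^(3/2) = 3.27×10⁻⁵ m³.
B = (4π×10⁻⁷ × 0.761 × 0.0002657) / (2 × 3.27×10⁻⁵) = 3.89×10⁻⁶ T.

B ≈ 3.89 μT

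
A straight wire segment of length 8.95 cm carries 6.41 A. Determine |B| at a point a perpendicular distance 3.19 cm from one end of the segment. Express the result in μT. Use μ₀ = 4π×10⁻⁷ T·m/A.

For a finite straight segment, B = (μ₀I/4πd)(sinθ₁ + sinθ₂), where θ₁, θ₂ are the angles from the perpendicular to each end.
The perpendicular foot is at one end, so the two end-offsets along the wire are 0 and L = 0.0895 m.
sinθ₁ = 0/√(0²+0.0319²) = 0.0000; sinθ₂ = 0.0895/√(0.0895²+0.0319²) = 0.9420.
B = (4π×10⁻⁷ × 6.41) / (4π × 0.0319) × (0.0000 + 0.9420) = 1.89×10⁻⁵ T.

B ≈ 18.9 μT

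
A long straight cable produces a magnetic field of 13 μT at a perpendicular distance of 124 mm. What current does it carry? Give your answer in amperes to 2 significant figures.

For a long straight wire B = μ₀I/(2πd), so I = 2πdB/μ₀.
I = 2π × 0.124 × 1.30×10⁻⁵ / (4π×10⁻⁷) = 8.06 A.

I ≈ 8.1 A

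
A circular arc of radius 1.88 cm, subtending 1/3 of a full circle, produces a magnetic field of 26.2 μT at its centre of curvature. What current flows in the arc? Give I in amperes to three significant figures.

I ≈ 2.35 A

For a circular arc, B = μ₀Iφ/(4πR) with φ in radians; here φ = 2.094 rad.
So I = 4πRB/(μ₀φ) = 4π × 0.0188 × 2.62×10⁻⁵ / (4π×10⁻⁷ × 2.094) = 2.35 A.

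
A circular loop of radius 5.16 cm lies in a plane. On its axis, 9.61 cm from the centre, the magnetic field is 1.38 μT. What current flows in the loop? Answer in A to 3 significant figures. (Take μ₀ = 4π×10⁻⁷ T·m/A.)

I ≈ 1.07 A

On the axis of a loop, B = μ₀IR²/[2(R²+z²)^(3/2)], so I = 2B(R²+z²)^(3/2)/(μ₀R²).
R² + z² = 0.002663 + 0.009235 = 0.0119 m²; raised to 3/2 gives 1.30×10⁻³ m³.
I = 2 × 1.38×10⁻⁶ × 1.30×10⁻³ / (1.26×10⁻⁶ × 0.002663) = 1.07 A.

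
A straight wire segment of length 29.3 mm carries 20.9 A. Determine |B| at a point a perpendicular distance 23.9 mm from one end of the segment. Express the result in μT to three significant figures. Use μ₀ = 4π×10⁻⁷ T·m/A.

B ≈ 67.8 μT

For a finite straight segment, B = (μ₀I/4πd)(sinθ₁ + sinθ₂), where θ₁, θ₂ are the angles from the perpendicular to each end.
The perpendicular foot is at one end, so the two end-offsets along the wire are 0 and L = 0.0293 m.
sinθ₁ = 0/√(0²+0.0239²) = 0.0000; sinθ₂ = 0.0293/√(0.0293²+0.0239²) = 0.7749.
B = (4π×10⁻⁷ × 20.9) / (4π × 0.0239) × (0.0000 + 0.7749) = 6.78×10⁻⁵ T.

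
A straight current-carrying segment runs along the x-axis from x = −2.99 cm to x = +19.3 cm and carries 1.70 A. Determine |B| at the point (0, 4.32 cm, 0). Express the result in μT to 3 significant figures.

For a finite straight segment, B = (μ₀I/4πd)(sinθ₁ + sinθ₂), where θ₁, θ₂ are the angles from the perpendicular to each end.
The perpendicular distance is d = 0.0432 m; the end-offsets along the wire are a = 0.0299 m and b = 0.193 m.
sinθ₁ = 0.0299/√(0.0299²+0.0432²) = 0.5691; sinθ₂ = 0.193/√(0.193²+0.0432²) = 0.9759.
B = (4π×10⁻⁷ × 1.70) / (4π × 0.0432) × (0.5691 + 0.9759) = 6.08×10⁻⁶ T.

B ≈ 6.08 μT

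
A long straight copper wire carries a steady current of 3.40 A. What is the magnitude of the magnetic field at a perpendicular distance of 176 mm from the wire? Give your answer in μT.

B ≈ 3.86 μT

For an infinitely long straight wire, B = μ₀I/(2πd).
B = (4π×10⁻⁷ × 3.40) / (2π × 0.176) = 3.86×10⁻⁶ T.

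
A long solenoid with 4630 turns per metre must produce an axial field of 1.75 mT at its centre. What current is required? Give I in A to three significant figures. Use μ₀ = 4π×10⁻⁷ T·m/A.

Inside a long solenoid B = μ₀nI with n = 4630 m⁻¹, so I = B/(μ₀n).
I = 1.75×10⁻³ / (4π×10⁻⁷ × 4630) = 0.301 A.

I ≈ 0.301 A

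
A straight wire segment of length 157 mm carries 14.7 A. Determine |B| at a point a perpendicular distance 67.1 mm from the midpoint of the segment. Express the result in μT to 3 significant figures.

For a finite straight segment, B = (μ₀I/4πd)(sinθ₁ + sinθ₂), where θ₁, θ₂ are the angles from the perpendicular to each end.
The perpendicular from the point meets the wire at its midpoint, so each end is L/2 = 0.0785 m away along the wire.
sinθ₁ = 0.0785/√(0.0785²+0.0671²) = 0.7601; sinθ₂ = 0.0785/√(0.0785²+0.0671²) = 0.7601.
B = (4π×10⁻⁷ × 14.7) / (4π × 0.0671) × (0.7601 + 0.7601) = 3.33×10⁻⁵ T.

B ≈ 33.3 μT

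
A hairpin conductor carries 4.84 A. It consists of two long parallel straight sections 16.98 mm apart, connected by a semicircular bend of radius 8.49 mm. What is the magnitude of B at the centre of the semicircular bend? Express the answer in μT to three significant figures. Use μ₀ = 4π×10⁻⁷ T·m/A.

B ≈ 293 μT

The semicircular arc contributes B_arc = μ₀I·π/(4πR) = μ₀I/(4R) = 1.79×10⁻⁴ T.
Each semi-infinite lead is at perpendicular distance R = 0.00849 m from the centre, with the perpendicular foot at its near end, so it contributes μ₀I/(4πR); both point the same way, together 1.14×10⁻⁴ T.
Arc and leads all point the same direction: B = 1.79×10⁻⁴ + 1.14×10⁻⁴ = 2.93×10⁻⁴ T.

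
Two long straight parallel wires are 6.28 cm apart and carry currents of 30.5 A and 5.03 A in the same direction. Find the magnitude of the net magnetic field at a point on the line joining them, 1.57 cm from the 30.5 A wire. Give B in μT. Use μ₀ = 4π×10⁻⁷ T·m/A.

Each long wire gives B = μ₀I/(2πd). Distances are d₁ = 0.0157 m and d₂ = 0.0471 m.
B₁ = 3.89×10⁻⁴ T, B₂ = 2.14×10⁻⁵ T.
Between parallel currents the two contributions point in opposite directions, so they subtract. B = |B₁ − B₂| = |3.89×10⁻⁴ − 2.14×10⁻⁵| = 3.67×10⁻⁴ T.

B ≈ 367 μT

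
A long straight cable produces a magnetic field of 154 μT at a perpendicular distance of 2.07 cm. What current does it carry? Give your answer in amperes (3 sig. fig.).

For a long straight wire B = μ₀I/(2πd), so I = 2πdB/μ₀.
I = 2π × 0.0207 × 1.54×10⁻⁴ / (4π×10⁻⁷) = 15.9 A.

I ≈ 15.9 A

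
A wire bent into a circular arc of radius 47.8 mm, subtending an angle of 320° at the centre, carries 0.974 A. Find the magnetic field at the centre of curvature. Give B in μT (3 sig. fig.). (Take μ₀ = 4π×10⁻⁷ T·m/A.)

The Biot–Savart field of a circular arc at its centre is B = μ₀Iφ/(4πR), with φ = 5.585 rad.
B = (4π×10⁻⁷ × 0.974 × 5.585) / (4π × 0.0478) = 1.14×10⁻⁵ T.

B ≈ 11.4 μT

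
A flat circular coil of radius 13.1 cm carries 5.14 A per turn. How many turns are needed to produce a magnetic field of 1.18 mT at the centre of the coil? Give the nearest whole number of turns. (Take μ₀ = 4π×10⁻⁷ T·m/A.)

N = 48

For an N-turn coil, B = Nμ₀I/(2R). A single turn gives B₁ = 2.47×10⁻⁵ T with R = 0.131 m.
N = B/B₁ = 1.18×10⁻³ / 2.47×10⁻⁵ = 47.86.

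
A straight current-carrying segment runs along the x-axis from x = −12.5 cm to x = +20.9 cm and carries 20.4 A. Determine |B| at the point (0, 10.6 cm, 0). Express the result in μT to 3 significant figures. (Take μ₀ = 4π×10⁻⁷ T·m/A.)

B ≈ 31.8 μT

For a finite straight segment, B = (μ₀I/4πd)(sinθ₁ + sinθ₂), where θ₁, θ₂ are the angles from the perpendicular to each end.
The perpendicular distance is d = 0.106 m; the end-offsets along the wire are a = 0.125 m and b = 0.209 m.
sinθ₁ = 0.125/√(0.125²+0.106²) = 0.7627; sinθ₂ = 0.209/√(0.209²+0.106²) = 0.8919.
B = (4π×10⁻⁷ × 20.4) / (4π × 0.106) × (0.7627 + 0.8919) = 3.18×10⁻⁵ T.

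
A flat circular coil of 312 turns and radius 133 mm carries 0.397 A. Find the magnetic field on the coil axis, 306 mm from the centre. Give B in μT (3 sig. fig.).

B ≈ 37.1 μT

For an N-turn flat coil, B = Nμ₀IR²/[2(R²+z²)^(3/2)] with R = 0.133 m, z = 0.306 m.
B = 312 × 1.19×10⁻⁷ T = 3.71×10⁻⁵ T.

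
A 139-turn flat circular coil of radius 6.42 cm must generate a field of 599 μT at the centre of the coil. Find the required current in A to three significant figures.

I ≈ 0.440 A

For an N-turn coil, B = Nμ₀I/(2R) with R = 0.0642 m, so I = 2RB/(Nμ₀) = 2 × 0.0642 × 5.99×10⁻⁴ / (139 × 4π×10⁻⁷) = 0.440 A.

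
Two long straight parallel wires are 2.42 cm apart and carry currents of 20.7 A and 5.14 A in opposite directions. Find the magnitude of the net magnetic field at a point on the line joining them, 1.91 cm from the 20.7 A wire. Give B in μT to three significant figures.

B ≈ 418 μT

Each long wire gives B = μ₀I/(2πd). Distances are d₁ = 0.0191 m and d₂ = 0.0051 m.
B₁ = 2.17×10⁻⁴ T, B₂ = 2.02×10⁻⁴ T.
Between antiparallel currents both contributions point the same way, so they add. B = B₁ + B₂ = 2.17×10⁻⁴ + 2.02×10⁻⁴ = 4.18×10⁻⁴ T.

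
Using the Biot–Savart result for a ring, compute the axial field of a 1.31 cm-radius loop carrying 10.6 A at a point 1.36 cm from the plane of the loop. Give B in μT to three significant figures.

B ≈ 170 μT

On the axis of a circular loop, B = μ₀IR² / [2(R²+z²)^(3/2)].
R² + z² = (0.0131)² + (0.0136)² = 0.0003566 m², and (R²+z²)^(3/2) = 6.73×10⁻⁶ m³.
B = (4π×10⁻⁷ × 10.6 × 0.0001716) / (2 × 6.73×10⁻⁶) = 1.70×10⁻⁴ T.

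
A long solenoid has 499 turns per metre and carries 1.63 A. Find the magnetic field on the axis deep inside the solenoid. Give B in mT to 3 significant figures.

Inside a long solenoid, B = μ₀nI with n = 499 turns/m.
B = 4π×10⁻⁷ × 499 × 1.63 = 1.02×10⁻³ T.

B ≈ 1.02 mT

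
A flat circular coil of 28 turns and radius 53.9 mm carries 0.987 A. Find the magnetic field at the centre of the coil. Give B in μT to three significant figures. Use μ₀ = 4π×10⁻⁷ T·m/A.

B ≈ 322 μT

For an N-turn flat coil, B = Nμ₀I/(2R) with R = 0.0539 m.
B = 28 × 1.15×10⁻⁵ T = 3.22×10⁻⁴ T.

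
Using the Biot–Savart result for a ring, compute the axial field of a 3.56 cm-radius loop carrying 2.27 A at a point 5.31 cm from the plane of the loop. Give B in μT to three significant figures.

On the axis of a circular loop, B = μ₀IR² / [2(R²+z²)^(3/2)].
R² + z² = (0.0356)² + (0.0531)² = 0.004087 m², and (R²+z²)^(3/2) = 2.61×10⁻⁴ m³.
B = (4π×10⁻⁷ × 2.27 × 0.001267) / (2 × 2.61×10⁻⁴) = 6.92×10⁻⁶ T.

B ≈ 6.92 μT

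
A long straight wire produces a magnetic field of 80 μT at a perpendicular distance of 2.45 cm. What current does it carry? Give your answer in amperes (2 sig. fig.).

For a long straight wire B = μ₀I/(2πd), so I = 2πdB/μ₀.
I = 2π × 0.0245 × 8.00×10⁻⁵ / (4π×10⁻⁷) = 9.80 A.

I ≈ 9.8 A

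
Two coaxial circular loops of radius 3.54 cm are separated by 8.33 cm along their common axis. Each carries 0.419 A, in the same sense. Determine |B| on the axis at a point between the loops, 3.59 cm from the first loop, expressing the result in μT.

Each loop contributes B = μ₀IR²/[2(R²+z²)^(3/2)] on the axis, with z measured from that loop.
Loop 1 (z = 0.0359 m): B₁ = 2.57×10⁻⁶ T. Loop 2 (z = 0.0474 m): B₂ = 1.59×10⁻⁶ T.
The fields add: B = B₁ + B₂ = 4.17×10⁻⁶ T.

B ≈ 4.17 μT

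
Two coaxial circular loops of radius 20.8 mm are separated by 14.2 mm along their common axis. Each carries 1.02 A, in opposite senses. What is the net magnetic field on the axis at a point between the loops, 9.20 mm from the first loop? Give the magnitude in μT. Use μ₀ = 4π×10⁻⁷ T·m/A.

B ≈ 4.75 μT

Each loop contributes B = μ₀IR²/[2(R²+z²)^(3/2)] on the axis, with z measured from that loop.
Loop 1 (z = 0.0092 m): B₁ = 2.36×10⁻⁵ T. Loop 2 (z = 0.005 m): B₂ = 2.83×10⁻⁵ T.
The fields oppose: B = |B₁ − B₂| = 4.75×10⁻⁶ T.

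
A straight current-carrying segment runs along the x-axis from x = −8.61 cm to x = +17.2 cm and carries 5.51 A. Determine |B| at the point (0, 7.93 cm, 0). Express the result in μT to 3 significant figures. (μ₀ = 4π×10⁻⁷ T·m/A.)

B ≈ 11.4 μT

For a finite straight segment, B = (μ₀I/4πd)(sinθ₁ + sinθ₂), where θ₁, θ₂ are the angles from the perpendicular to each end.
The perpendicular distance is d = 0.0793 m; the end-offsets along the wire are a = 0.0861 m and b = 0.172 m.
sinθ₁ = 0.0861/√(0.0861²+0.0793²) = 0.7356; sinθ₂ = 0.172/√(0.172²+0.0793²) = 0.9081.
B = (4π×10⁻⁷ × 5.51) / (4π × 0.0793) × (0.7356 + 0.9081) = 1.14×10⁻⁵ T.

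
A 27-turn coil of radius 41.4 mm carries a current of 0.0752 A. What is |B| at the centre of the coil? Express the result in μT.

B ≈ 30.8 μT

For an N-turn flat coil, B = Nμ₀I/(2R) with R = 0.0414 m.
B = 27 × 1.14×10⁻⁶ T = 3.08×10⁻⁵ T.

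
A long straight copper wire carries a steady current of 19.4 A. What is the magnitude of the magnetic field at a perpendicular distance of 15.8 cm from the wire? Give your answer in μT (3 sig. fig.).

B ≈ 24.6 μT

For an infinitely long straight wire, B = μ₀I/(2πd).
B = (4π×10⁻⁷ × 19.4) / (2π × 0.158) = 2.46×10⁻⁵ T.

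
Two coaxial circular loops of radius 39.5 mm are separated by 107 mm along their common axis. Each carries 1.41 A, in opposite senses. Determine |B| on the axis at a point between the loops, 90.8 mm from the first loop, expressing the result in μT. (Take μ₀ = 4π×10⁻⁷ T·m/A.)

B ≈ 16.3 μT

Each loop contributes B = μ₀IR²/[2(R²+z²)^(3/2)] on the axis, with z measured from that loop.
Loop 1 (z = 0.0908 m): B₁ = 1.42×10⁻⁶ T. Loop 2 (z = 0.0162 m): B₂ = 1.78×10⁻⁵ T.
The fields oppose: B = |B₁ − B₂| = 1.63×10⁻⁵ T.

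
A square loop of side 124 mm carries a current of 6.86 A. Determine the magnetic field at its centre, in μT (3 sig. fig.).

B ≈ 62.6 μT

Each side is a finite straight segment at perpendicular distance d = a/(2 tan(π/4)) = 0.062 m from the centre, with end-angles ±π/4.
One side contributes B₁ = (μ₀I/4πd)·2 sin(π/4) = 1.56×10⁻⁵ T.
All 4 sides add in the same direction: B = 4 × 1.56×10⁻⁵ = 6.26×10⁻⁵ T.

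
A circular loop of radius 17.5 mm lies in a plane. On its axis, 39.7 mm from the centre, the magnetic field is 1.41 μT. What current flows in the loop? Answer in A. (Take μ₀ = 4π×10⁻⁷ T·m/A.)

I ≈ 0.598 A

On the axis of a loop, B = μ₀IR²/[2(R²+z²)^(3/2)], so I = 2B(R²+z²)^(3/2)/(μ₀R²).
R² + z² = 0.0003063 + 0.001576 = 0.001882 m²; raised to 3/2 gives 8.17×10⁻⁵ m³.
I = 2 × 1.41×10⁻⁶ × 8.17×10⁻⁵ / (1.26×10⁻⁶ × 0.0003063) = 0.598 A.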